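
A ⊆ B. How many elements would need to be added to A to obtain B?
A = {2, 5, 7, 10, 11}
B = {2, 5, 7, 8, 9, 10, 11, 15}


Set A = {2, 5, 7, 10, 11}, |A| = 5
Set B = {2, 5, 7, 8, 9, 10, 11, 15}, |B| = 8
Since A ⊆ B: B \ A = {8, 9, 15}
|B| - |A| = 8 - 5 = 3

3


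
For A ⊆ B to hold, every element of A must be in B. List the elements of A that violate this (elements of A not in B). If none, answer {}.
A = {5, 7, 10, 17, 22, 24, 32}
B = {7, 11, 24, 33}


Set A = {5, 7, 10, 17, 22, 24, 32}
Set B = {7, 11, 24, 33}
Check each element of A against B:
5 ∉ B (include), 7 ∈ B, 10 ∉ B (include), 17 ∉ B (include), 22 ∉ B (include), 24 ∈ B, 32 ∉ B (include)
Elements of A not in B: {5, 10, 17, 22, 32}

{5, 10, 17, 22, 32}


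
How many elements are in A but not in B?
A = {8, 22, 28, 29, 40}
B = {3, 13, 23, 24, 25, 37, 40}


Set A = {8, 22, 28, 29, 40}
Set B = {3, 13, 23, 24, 25, 37, 40}
A \ B = {8, 22, 28, 29}
|A \ B| = 4

4


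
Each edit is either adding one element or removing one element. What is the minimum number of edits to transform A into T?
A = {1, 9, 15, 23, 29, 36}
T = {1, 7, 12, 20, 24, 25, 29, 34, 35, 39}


Set A = {1, 9, 15, 23, 29, 36}
Set T = {1, 7, 12, 20, 24, 25, 29, 34, 35, 39}
Elements to remove from A (in A, not in T): {9, 15, 23, 36} → 4 removals
Elements to add to A (in T, not in A): {7, 12, 20, 24, 25, 34, 35, 39} → 8 additions
Total edits = 4 + 8 = 12

12


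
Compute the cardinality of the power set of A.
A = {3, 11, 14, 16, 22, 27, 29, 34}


Set A = {3, 11, 14, 16, 22, 27, 29, 34}
|A| = 8
The power set P(A) contains all subsets of A.
|P(A)| = 2^|A| = 2^8 = 256

256


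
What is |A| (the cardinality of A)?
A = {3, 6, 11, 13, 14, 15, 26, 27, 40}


Set A = {3, 6, 11, 13, 14, 15, 26, 27, 40}
Listing elements: 3, 6, 11, 13, 14, 15, 26, 27, 40
Counting: 9 elements
|A| = 9

9


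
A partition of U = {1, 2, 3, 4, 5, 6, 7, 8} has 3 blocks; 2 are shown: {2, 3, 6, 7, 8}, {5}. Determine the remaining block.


U = {1, 2, 3, 4, 5, 6, 7, 8}
Shown blocks: {2, 3, 6, 7, 8}, {5}
A partition's blocks are pairwise disjoint and cover U, so the missing block = U \ (union of shown blocks).
Union of shown blocks: {2, 3, 5, 6, 7, 8}
Missing block = U \ (union) = {1, 4}

{1, 4}


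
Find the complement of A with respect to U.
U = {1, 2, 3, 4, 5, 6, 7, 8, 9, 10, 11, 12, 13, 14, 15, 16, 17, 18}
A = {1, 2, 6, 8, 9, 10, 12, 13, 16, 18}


Universal set U = {1, 2, 3, 4, 5, 6, 7, 8, 9, 10, 11, 12, 13, 14, 15, 16, 17, 18}
Set A = {1, 2, 6, 8, 9, 10, 12, 13, 16, 18}
A' = U \ A = elements in U but not in A
Checking each element of U:
1 (in A, exclude), 2 (in A, exclude), 3 (not in A, include), 4 (not in A, include), 5 (not in A, include), 6 (in A, exclude), 7 (not in A, include), 8 (in A, exclude), 9 (in A, exclude), 10 (in A, exclude), 11 (not in A, include), 12 (in A, exclude), 13 (in A, exclude), 14 (not in A, include), 15 (not in A, include), 16 (in A, exclude), 17 (not in A, include), 18 (in A, exclude)
A' = {3, 4, 5, 7, 11, 14, 15, 17}

{3, 4, 5, 7, 11, 14, 15, 17}


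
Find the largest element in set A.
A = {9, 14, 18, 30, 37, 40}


Set A = {9, 14, 18, 30, 37, 40}
Elements in ascending order: 9, 14, 18, 30, 37, 40
The largest element is 40.

40


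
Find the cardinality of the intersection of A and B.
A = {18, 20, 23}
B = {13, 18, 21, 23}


Set A = {18, 20, 23}
Set B = {13, 18, 21, 23}
A ∩ B = {18, 23}
|A ∩ B| = 2

2


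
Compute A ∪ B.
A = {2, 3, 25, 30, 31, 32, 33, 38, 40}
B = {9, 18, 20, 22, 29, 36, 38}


Set A = {2, 3, 25, 30, 31, 32, 33, 38, 40}
Set B = {9, 18, 20, 22, 29, 36, 38}
A ∪ B includes all elements in either set.
Elements from A: {2, 3, 25, 30, 31, 32, 33, 38, 40}
Elements from B not already included: {9, 18, 20, 22, 29, 36}
A ∪ B = {2, 3, 9, 18, 20, 22, 25, 29, 30, 31, 32, 33, 36, 38, 40}

{2, 3, 9, 18, 20, 22, 25, 29, 30, 31, 32, 33, 36, 38, 40}


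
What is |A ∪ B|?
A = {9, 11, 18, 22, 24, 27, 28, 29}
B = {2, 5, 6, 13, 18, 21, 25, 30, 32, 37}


Set A = {9, 11, 18, 22, 24, 27, 28, 29}, |A| = 8
Set B = {2, 5, 6, 13, 18, 21, 25, 30, 32, 37}, |B| = 10
A ∩ B = {18}, |A ∩ B| = 1
|A ∪ B| = |A| + |B| - |A ∩ B| = 8 + 10 - 1 = 17

17


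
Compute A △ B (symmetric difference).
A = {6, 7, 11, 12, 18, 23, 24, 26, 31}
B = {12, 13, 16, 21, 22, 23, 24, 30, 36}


Set A = {6, 7, 11, 12, 18, 23, 24, 26, 31}
Set B = {12, 13, 16, 21, 22, 23, 24, 30, 36}
A △ B = (A \ B) ∪ (B \ A)
Elements in A but not B: {6, 7, 11, 18, 26, 31}
Elements in B but not A: {13, 16, 21, 22, 30, 36}
A △ B = {6, 7, 11, 13, 16, 18, 21, 22, 26, 30, 31, 36}

{6, 7, 11, 13, 16, 18, 21, 22, 26, 30, 31, 36}


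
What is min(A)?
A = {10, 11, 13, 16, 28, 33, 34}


Set A = {10, 11, 13, 16, 28, 33, 34}
Elements in ascending order: 10, 11, 13, 16, 28, 33, 34
The smallest element is 10.

10


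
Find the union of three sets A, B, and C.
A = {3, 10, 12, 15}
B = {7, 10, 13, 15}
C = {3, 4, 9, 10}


Set A = {3, 10, 12, 15}
Set B = {7, 10, 13, 15}
Set C = {3, 4, 9, 10}
First, A ∪ B = {3, 7, 10, 12, 13, 15}
Then, (A ∪ B) ∪ C = {3, 4, 7, 9, 10, 12, 13, 15}

{3, 4, 7, 9, 10, 12, 13, 15}


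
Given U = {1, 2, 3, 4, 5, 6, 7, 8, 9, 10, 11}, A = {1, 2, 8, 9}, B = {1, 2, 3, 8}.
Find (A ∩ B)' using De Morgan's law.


U = {1, 2, 3, 4, 5, 6, 7, 8, 9, 10, 11}
A = {1, 2, 8, 9}, B = {1, 2, 3, 8}
A ∩ B = {1, 2, 8}
(A ∩ B)' = U \ (A ∩ B) = {3, 4, 5, 6, 7, 9, 10, 11}
Verification via A' ∪ B': A' = {3, 4, 5, 6, 7, 10, 11}, B' = {4, 5, 6, 7, 9, 10, 11}
A' ∪ B' = {3, 4, 5, 6, 7, 9, 10, 11} ✓

{3, 4, 5, 6, 7, 9, 10, 11}


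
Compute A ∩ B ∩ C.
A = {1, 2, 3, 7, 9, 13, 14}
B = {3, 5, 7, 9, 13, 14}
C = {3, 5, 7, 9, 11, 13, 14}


Set A = {1, 2, 3, 7, 9, 13, 14}
Set B = {3, 5, 7, 9, 13, 14}
Set C = {3, 5, 7, 9, 11, 13, 14}
First, A ∩ B = {3, 7, 9, 13, 14}
Then, (A ∩ B) ∩ C = {3, 7, 9, 13, 14}

{3, 7, 9, 13, 14}


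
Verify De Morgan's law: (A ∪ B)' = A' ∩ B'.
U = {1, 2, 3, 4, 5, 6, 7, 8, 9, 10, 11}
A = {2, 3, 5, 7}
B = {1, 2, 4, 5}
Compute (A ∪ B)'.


U = {1, 2, 3, 4, 5, 6, 7, 8, 9, 10, 11}
A = {2, 3, 5, 7}, B = {1, 2, 4, 5}
A ∪ B = {1, 2, 3, 4, 5, 7}
(A ∪ B)' = U \ (A ∪ B) = {6, 8, 9, 10, 11}
Verification via A' ∩ B': A' = {1, 4, 6, 8, 9, 10, 11}, B' = {3, 6, 7, 8, 9, 10, 11}
A' ∩ B' = {6, 8, 9, 10, 11} ✓

{6, 8, 9, 10, 11}


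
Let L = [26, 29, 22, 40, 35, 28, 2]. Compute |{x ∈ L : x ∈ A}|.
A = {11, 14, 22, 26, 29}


Set A = {11, 14, 22, 26, 29}
Candidates: [26, 29, 22, 40, 35, 28, 2]
Check each candidate:
26 ∈ A, 29 ∈ A, 22 ∈ A, 40 ∉ A, 35 ∉ A, 28 ∉ A, 2 ∉ A
Count of candidates in A: 3

3


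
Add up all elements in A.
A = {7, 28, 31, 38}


Set A = {7, 28, 31, 38}
Sum = 7 + 28 + 31 + 38 = 104

104


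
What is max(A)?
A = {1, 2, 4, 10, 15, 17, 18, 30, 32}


Set A = {1, 2, 4, 10, 15, 17, 18, 30, 32}
Elements in ascending order: 1, 2, 4, 10, 15, 17, 18, 30, 32
The largest element is 32.

32


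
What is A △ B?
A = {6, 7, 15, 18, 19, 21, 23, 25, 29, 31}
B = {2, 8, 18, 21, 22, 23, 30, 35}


Set A = {6, 7, 15, 18, 19, 21, 23, 25, 29, 31}
Set B = {2, 8, 18, 21, 22, 23, 30, 35}
A △ B = (A \ B) ∪ (B \ A)
Elements in A but not B: {6, 7, 15, 19, 25, 29, 31}
Elements in B but not A: {2, 8, 22, 30, 35}
A △ B = {2, 6, 7, 8, 15, 19, 22, 25, 29, 30, 31, 35}

{2, 6, 7, 8, 15, 19, 22, 25, 29, 30, 31, 35}


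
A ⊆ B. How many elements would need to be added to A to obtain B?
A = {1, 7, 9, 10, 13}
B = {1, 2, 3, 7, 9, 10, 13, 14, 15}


Set A = {1, 7, 9, 10, 13}, |A| = 5
Set B = {1, 2, 3, 7, 9, 10, 13, 14, 15}, |B| = 9
Since A ⊆ B: B \ A = {2, 3, 14, 15}
|B| - |A| = 9 - 5 = 4

4


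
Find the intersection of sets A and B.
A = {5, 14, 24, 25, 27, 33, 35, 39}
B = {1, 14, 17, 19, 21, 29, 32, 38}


Set A = {5, 14, 24, 25, 27, 33, 35, 39}
Set B = {1, 14, 17, 19, 21, 29, 32, 38}
A ∩ B includes only elements in both sets.
Check each element of A against B:
5 ✗, 14 ✓, 24 ✗, 25 ✗, 27 ✗, 33 ✗, 35 ✗, 39 ✗
A ∩ B = {14}

{14}


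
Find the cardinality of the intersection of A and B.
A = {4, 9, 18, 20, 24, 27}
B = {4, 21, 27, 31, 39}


Set A = {4, 9, 18, 20, 24, 27}
Set B = {4, 21, 27, 31, 39}
A ∩ B = {4, 27}
|A ∩ B| = 2

2


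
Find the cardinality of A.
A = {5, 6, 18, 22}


Set A = {5, 6, 18, 22}
Listing elements: 5, 6, 18, 22
Counting: 4 elements
|A| = 4

4


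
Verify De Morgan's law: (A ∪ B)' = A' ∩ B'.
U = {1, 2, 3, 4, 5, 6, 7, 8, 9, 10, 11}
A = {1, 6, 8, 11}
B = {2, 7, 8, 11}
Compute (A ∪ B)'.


U = {1, 2, 3, 4, 5, 6, 7, 8, 9, 10, 11}
A = {1, 6, 8, 11}, B = {2, 7, 8, 11}
A ∪ B = {1, 2, 6, 7, 8, 11}
(A ∪ B)' = U \ (A ∪ B) = {3, 4, 5, 9, 10}
Verification via A' ∩ B': A' = {2, 3, 4, 5, 7, 9, 10}, B' = {1, 3, 4, 5, 6, 9, 10}
A' ∩ B' = {3, 4, 5, 9, 10} ✓

{3, 4, 5, 9, 10}


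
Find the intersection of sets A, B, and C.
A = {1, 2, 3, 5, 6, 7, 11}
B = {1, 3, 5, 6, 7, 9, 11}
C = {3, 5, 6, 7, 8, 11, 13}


Set A = {1, 2, 3, 5, 6, 7, 11}
Set B = {1, 3, 5, 6, 7, 9, 11}
Set C = {3, 5, 6, 7, 8, 11, 13}
First, A ∩ B = {1, 3, 5, 6, 7, 11}
Then, (A ∩ B) ∩ C = {3, 5, 6, 7, 11}

{3, 5, 6, 7, 11}


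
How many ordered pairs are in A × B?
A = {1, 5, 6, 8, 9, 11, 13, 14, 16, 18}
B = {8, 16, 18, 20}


Set A = {1, 5, 6, 8, 9, 11, 13, 14, 16, 18} has 10 elements.
Set B = {8, 16, 18, 20} has 4 elements.
|A × B| = |A| × |B| = 10 × 4 = 40

40


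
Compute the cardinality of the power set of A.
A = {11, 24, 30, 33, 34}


Set A = {11, 24, 30, 33, 34}
|A| = 5
The power set P(A) contains all subsets of A.
|P(A)| = 2^|A| = 2^5 = 32

32


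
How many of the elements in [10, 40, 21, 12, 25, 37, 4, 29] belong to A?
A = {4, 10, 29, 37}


Set A = {4, 10, 29, 37}
Candidates: [10, 40, 21, 12, 25, 37, 4, 29]
Check each candidate:
10 ∈ A, 40 ∉ A, 21 ∉ A, 12 ∉ A, 25 ∉ A, 37 ∈ A, 4 ∈ A, 29 ∈ A
Count of candidates in A: 4

4


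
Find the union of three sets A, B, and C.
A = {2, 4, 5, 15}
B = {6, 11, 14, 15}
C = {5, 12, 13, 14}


Set A = {2, 4, 5, 15}
Set B = {6, 11, 14, 15}
Set C = {5, 12, 13, 14}
First, A ∪ B = {2, 4, 5, 6, 11, 14, 15}
Then, (A ∪ B) ∪ C = {2, 4, 5, 6, 11, 12, 13, 14, 15}

{2, 4, 5, 6, 11, 12, 13, 14, 15}


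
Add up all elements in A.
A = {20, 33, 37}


Set A = {20, 33, 37}
Sum = 20 + 33 + 37 = 90

90


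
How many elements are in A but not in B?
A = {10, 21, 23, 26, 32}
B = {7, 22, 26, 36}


Set A = {10, 21, 23, 26, 32}
Set B = {7, 22, 26, 36}
A \ B = {10, 21, 23, 32}
|A \ B| = 4

4


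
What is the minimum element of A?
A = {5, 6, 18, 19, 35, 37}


Set A = {5, 6, 18, 19, 35, 37}
Elements in ascending order: 5, 6, 18, 19, 35, 37
The smallest element is 5.

5


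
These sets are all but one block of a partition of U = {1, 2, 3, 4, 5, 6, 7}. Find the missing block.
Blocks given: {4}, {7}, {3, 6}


U = {1, 2, 3, 4, 5, 6, 7}
Shown blocks: {4}, {7}, {3, 6}
A partition's blocks are pairwise disjoint and cover U, so the missing block = U \ (union of shown blocks).
Union of shown blocks: {3, 4, 6, 7}
Missing block = U \ (union) = {1, 2, 5}

{1, 2, 5}


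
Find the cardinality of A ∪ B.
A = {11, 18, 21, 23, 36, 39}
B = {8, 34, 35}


Set A = {11, 18, 21, 23, 36, 39}, |A| = 6
Set B = {8, 34, 35}, |B| = 3
A ∩ B = {}, |A ∩ B| = 0
|A ∪ B| = |A| + |B| - |A ∩ B| = 6 + 3 - 0 = 9

9


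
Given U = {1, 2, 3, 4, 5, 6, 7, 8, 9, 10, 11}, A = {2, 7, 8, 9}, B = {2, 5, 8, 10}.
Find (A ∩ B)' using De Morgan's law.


U = {1, 2, 3, 4, 5, 6, 7, 8, 9, 10, 11}
A = {2, 7, 8, 9}, B = {2, 5, 8, 10}
A ∩ B = {2, 8}
(A ∩ B)' = U \ (A ∩ B) = {1, 3, 4, 5, 6, 7, 9, 10, 11}
Verification via A' ∪ B': A' = {1, 3, 4, 5, 6, 10, 11}, B' = {1, 3, 4, 6, 7, 9, 11}
A' ∪ B' = {1, 3, 4, 5, 6, 7, 9, 10, 11} ✓

{1, 3, 4, 5, 6, 7, 9, 10, 11}


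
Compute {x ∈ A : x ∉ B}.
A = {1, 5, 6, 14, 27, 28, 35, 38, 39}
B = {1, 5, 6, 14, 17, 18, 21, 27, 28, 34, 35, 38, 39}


Set A = {1, 5, 6, 14, 27, 28, 35, 38, 39}
Set B = {1, 5, 6, 14, 17, 18, 21, 27, 28, 34, 35, 38, 39}
Check each element of A against B:
1 ∈ B, 5 ∈ B, 6 ∈ B, 14 ∈ B, 27 ∈ B, 28 ∈ B, 35 ∈ B, 38 ∈ B, 39 ∈ B
Elements of A not in B: {}

{}


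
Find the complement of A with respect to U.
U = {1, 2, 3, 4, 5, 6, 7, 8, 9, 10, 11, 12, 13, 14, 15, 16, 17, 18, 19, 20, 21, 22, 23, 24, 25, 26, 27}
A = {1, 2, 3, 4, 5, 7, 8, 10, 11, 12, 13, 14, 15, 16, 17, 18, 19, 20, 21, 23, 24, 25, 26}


Universal set U = {1, 2, 3, 4, 5, 6, 7, 8, 9, 10, 11, 12, 13, 14, 15, 16, 17, 18, 19, 20, 21, 22, 23, 24, 25, 26, 27}
Set A = {1, 2, 3, 4, 5, 7, 8, 10, 11, 12, 13, 14, 15, 16, 17, 18, 19, 20, 21, 23, 24, 25, 26}
A' = U \ A = elements in U but not in A
Checking each element of U:
1 (in A, exclude), 2 (in A, exclude), 3 (in A, exclude), 4 (in A, exclude), 5 (in A, exclude), 6 (not in A, include), 7 (in A, exclude), 8 (in A, exclude), 9 (not in A, include), 10 (in A, exclude), 11 (in A, exclude), 12 (in A, exclude), 13 (in A, exclude), 14 (in A, exclude), 15 (in A, exclude), 16 (in A, exclude), 17 (in A, exclude), 18 (in A, exclude), 19 (in A, exclude), 20 (in A, exclude), 21 (in A, exclude), 22 (not in A, include), 23 (in A, exclude), 24 (in A, exclude), 25 (in A, exclude), 26 (in A, exclude), 27 (not in A, include)
A' = {6, 9, 22, 27}

{6, 9, 22, 27}


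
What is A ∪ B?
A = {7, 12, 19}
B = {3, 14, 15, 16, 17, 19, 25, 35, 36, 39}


Set A = {7, 12, 19}
Set B = {3, 14, 15, 16, 17, 19, 25, 35, 36, 39}
A ∪ B includes all elements in either set.
Elements from A: {7, 12, 19}
Elements from B not already included: {3, 14, 15, 16, 17, 25, 35, 36, 39}
A ∪ B = {3, 7, 12, 14, 15, 16, 17, 19, 25, 35, 36, 39}

{3, 7, 12, 14, 15, 16, 17, 19, 25, 35, 36, 39}


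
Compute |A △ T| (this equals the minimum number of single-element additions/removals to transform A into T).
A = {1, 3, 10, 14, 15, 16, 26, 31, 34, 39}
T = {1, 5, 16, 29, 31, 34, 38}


Set A = {1, 3, 10, 14, 15, 16, 26, 31, 34, 39}
Set T = {1, 5, 16, 29, 31, 34, 38}
Elements to remove from A (in A, not in T): {3, 10, 14, 15, 26, 39} → 6 removals
Elements to add to A (in T, not in A): {5, 29, 38} → 3 additions
Total edits = 6 + 3 = 9

9


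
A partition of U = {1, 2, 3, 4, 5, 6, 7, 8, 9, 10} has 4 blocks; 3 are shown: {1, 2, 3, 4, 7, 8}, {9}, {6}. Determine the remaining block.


U = {1, 2, 3, 4, 5, 6, 7, 8, 9, 10}
Shown blocks: {1, 2, 3, 4, 7, 8}, {9}, {6}
A partition's blocks are pairwise disjoint and cover U, so the missing block = U \ (union of shown blocks).
Union of shown blocks: {1, 2, 3, 4, 6, 7, 8, 9}
Missing block = U \ (union) = {5, 10}

{5, 10}


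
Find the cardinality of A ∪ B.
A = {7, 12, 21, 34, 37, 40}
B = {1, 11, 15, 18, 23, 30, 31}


Set A = {7, 12, 21, 34, 37, 40}, |A| = 6
Set B = {1, 11, 15, 18, 23, 30, 31}, |B| = 7
A ∩ B = {}, |A ∩ B| = 0
|A ∪ B| = |A| + |B| - |A ∩ B| = 6 + 7 - 0 = 13

13


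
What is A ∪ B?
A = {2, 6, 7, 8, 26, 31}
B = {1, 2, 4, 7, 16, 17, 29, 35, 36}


Set A = {2, 6, 7, 8, 26, 31}
Set B = {1, 2, 4, 7, 16, 17, 29, 35, 36}
A ∪ B includes all elements in either set.
Elements from A: {2, 6, 7, 8, 26, 31}
Elements from B not already included: {1, 4, 16, 17, 29, 35, 36}
A ∪ B = {1, 2, 4, 6, 7, 8, 16, 17, 26, 29, 31, 35, 36}

{1, 2, 4, 6, 7, 8, 16, 17, 26, 29, 31, 35, 36}


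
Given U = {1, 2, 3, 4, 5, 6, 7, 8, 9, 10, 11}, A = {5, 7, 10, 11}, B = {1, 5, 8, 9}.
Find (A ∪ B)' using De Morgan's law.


U = {1, 2, 3, 4, 5, 6, 7, 8, 9, 10, 11}
A = {5, 7, 10, 11}, B = {1, 5, 8, 9}
A ∪ B = {1, 5, 7, 8, 9, 10, 11}
(A ∪ B)' = U \ (A ∪ B) = {2, 3, 4, 6}
Verification via A' ∩ B': A' = {1, 2, 3, 4, 6, 8, 9}, B' = {2, 3, 4, 6, 7, 10, 11}
A' ∩ B' = {2, 3, 4, 6} ✓

{2, 3, 4, 6}


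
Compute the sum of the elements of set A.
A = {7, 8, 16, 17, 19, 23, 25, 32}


Set A = {7, 8, 16, 17, 19, 23, 25, 32}
Sum = 7 + 8 + 16 + 17 + 19 + 23 + 25 + 32 = 147

147


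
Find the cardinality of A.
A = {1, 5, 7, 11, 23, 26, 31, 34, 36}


Set A = {1, 5, 7, 11, 23, 26, 31, 34, 36}
Listing elements: 1, 5, 7, 11, 23, 26, 31, 34, 36
Counting: 9 elements
|A| = 9

9


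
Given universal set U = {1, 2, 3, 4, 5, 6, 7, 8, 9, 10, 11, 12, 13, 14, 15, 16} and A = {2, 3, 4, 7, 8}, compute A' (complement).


Universal set U = {1, 2, 3, 4, 5, 6, 7, 8, 9, 10, 11, 12, 13, 14, 15, 16}
Set A = {2, 3, 4, 7, 8}
A' = U \ A = elements in U but not in A
Checking each element of U:
1 (not in A, include), 2 (in A, exclude), 3 (in A, exclude), 4 (in A, exclude), 5 (not in A, include), 6 (not in A, include), 7 (in A, exclude), 8 (in A, exclude), 9 (not in A, include), 10 (not in A, include), 11 (not in A, include), 12 (not in A, include), 13 (not in A, include), 14 (not in A, include), 15 (not in A, include), 16 (not in A, include)
A' = {1, 5, 6, 9, 10, 11, 12, 13, 14, 15, 16}

{1, 5, 6, 9, 10, 11, 12, 13, 14, 15, 16}


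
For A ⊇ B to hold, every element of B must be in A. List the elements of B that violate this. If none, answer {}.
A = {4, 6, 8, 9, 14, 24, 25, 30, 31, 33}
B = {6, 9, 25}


Set A = {4, 6, 8, 9, 14, 24, 25, 30, 31, 33}
Set B = {6, 9, 25}
Check each element of B against A:
6 ∈ A, 9 ∈ A, 25 ∈ A
Elements of B not in A: {}

{}


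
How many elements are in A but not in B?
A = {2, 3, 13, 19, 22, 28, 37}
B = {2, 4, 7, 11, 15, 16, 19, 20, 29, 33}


Set A = {2, 3, 13, 19, 22, 28, 37}
Set B = {2, 4, 7, 11, 15, 16, 19, 20, 29, 33}
A \ B = {3, 13, 22, 28, 37}
|A \ B| = 5

5


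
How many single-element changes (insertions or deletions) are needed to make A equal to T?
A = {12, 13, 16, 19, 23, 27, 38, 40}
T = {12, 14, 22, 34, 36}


Set A = {12, 13, 16, 19, 23, 27, 38, 40}
Set T = {12, 14, 22, 34, 36}
Elements to remove from A (in A, not in T): {13, 16, 19, 23, 27, 38, 40} → 7 removals
Elements to add to A (in T, not in A): {14, 22, 34, 36} → 4 additions
Total edits = 7 + 4 = 11

11


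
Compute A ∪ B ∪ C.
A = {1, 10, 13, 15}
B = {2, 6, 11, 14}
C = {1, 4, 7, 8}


Set A = {1, 10, 13, 15}
Set B = {2, 6, 11, 14}
Set C = {1, 4, 7, 8}
First, A ∪ B = {1, 2, 6, 10, 11, 13, 14, 15}
Then, (A ∪ B) ∪ C = {1, 2, 4, 6, 7, 8, 10, 11, 13, 14, 15}

{1, 2, 4, 6, 7, 8, 10, 11, 13, 14, 15}


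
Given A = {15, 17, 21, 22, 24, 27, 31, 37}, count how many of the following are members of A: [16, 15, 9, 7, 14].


Set A = {15, 17, 21, 22, 24, 27, 31, 37}
Candidates: [16, 15, 9, 7, 14]
Check each candidate:
16 ∉ A, 15 ∈ A, 9 ∉ A, 7 ∉ A, 14 ∉ A
Count of candidates in A: 1

1


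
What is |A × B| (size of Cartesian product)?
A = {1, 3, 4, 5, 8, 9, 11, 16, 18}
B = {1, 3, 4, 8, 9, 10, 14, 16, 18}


Set A = {1, 3, 4, 5, 8, 9, 11, 16, 18} has 9 elements.
Set B = {1, 3, 4, 8, 9, 10, 14, 16, 18} has 9 elements.
|A × B| = |A| × |B| = 9 × 9 = 81

81


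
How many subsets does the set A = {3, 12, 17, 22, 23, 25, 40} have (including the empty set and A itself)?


Set A = {3, 12, 17, 22, 23, 25, 40}
|A| = 7
The power set P(A) contains all subsets of A.
|P(A)| = 2^|A| = 2^7 = 128

128


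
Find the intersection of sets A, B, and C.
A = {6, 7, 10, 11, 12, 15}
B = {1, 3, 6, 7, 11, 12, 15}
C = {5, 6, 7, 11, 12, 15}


Set A = {6, 7, 10, 11, 12, 15}
Set B = {1, 3, 6, 7, 11, 12, 15}
Set C = {5, 6, 7, 11, 12, 15}
First, A ∩ B = {6, 7, 11, 12, 15}
Then, (A ∩ B) ∩ C = {6, 7, 11, 12, 15}

{6, 7, 11, 12, 15}


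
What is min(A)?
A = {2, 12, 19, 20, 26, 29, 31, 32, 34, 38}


Set A = {2, 12, 19, 20, 26, 29, 31, 32, 34, 38}
Elements in ascending order: 2, 12, 19, 20, 26, 29, 31, 32, 34, 38
The smallest element is 2.

2


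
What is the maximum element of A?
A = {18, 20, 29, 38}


Set A = {18, 20, 29, 38}
Elements in ascending order: 18, 20, 29, 38
The largest element is 38.

38


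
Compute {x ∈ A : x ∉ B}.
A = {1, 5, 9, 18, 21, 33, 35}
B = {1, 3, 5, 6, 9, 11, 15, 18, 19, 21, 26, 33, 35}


Set A = {1, 5, 9, 18, 21, 33, 35}
Set B = {1, 3, 5, 6, 9, 11, 15, 18, 19, 21, 26, 33, 35}
Check each element of A against B:
1 ∈ B, 5 ∈ B, 9 ∈ B, 18 ∈ B, 21 ∈ B, 33 ∈ B, 35 ∈ B
Elements of A not in B: {}

{}


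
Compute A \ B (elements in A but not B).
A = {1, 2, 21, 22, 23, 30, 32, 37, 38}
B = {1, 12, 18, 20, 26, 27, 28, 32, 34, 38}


Set A = {1, 2, 21, 22, 23, 30, 32, 37, 38}
Set B = {1, 12, 18, 20, 26, 27, 28, 32, 34, 38}
A \ B includes elements in A that are not in B.
Check each element of A:
1 (in B, remove), 2 (not in B, keep), 21 (not in B, keep), 22 (not in B, keep), 23 (not in B, keep), 30 (not in B, keep), 32 (in B, remove), 37 (not in B, keep), 38 (in B, remove)
A \ B = {2, 21, 22, 23, 30, 37}

{2, 21, 22, 23, 30, 37}


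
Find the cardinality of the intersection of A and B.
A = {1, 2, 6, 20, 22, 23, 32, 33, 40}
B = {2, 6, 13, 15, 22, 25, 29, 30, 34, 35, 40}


Set A = {1, 2, 6, 20, 22, 23, 32, 33, 40}
Set B = {2, 6, 13, 15, 22, 25, 29, 30, 34, 35, 40}
A ∩ B = {2, 6, 22, 40}
|A ∩ B| = 4

4


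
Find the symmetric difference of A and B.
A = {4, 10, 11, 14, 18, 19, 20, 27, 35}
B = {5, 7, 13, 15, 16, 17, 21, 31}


Set A = {4, 10, 11, 14, 18, 19, 20, 27, 35}
Set B = {5, 7, 13, 15, 16, 17, 21, 31}
A △ B = (A \ B) ∪ (B \ A)
Elements in A but not B: {4, 10, 11, 14, 18, 19, 20, 27, 35}
Elements in B but not A: {5, 7, 13, 15, 16, 17, 21, 31}
A △ B = {4, 5, 7, 10, 11, 13, 14, 15, 16, 17, 18, 19, 20, 21, 27, 31, 35}

{4, 5, 7, 10, 11, 13, 14, 15, 16, 17, 18, 19, 20, 21, 27, 31, 35}


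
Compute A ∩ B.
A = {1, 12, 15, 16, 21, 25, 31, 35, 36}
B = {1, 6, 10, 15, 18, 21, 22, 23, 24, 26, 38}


Set A = {1, 12, 15, 16, 21, 25, 31, 35, 36}
Set B = {1, 6, 10, 15, 18, 21, 22, 23, 24, 26, 38}
A ∩ B includes only elements in both sets.
Check each element of A against B:
1 ✓, 12 ✗, 15 ✓, 16 ✗, 21 ✓, 25 ✗, 31 ✗, 35 ✗, 36 ✗
A ∩ B = {1, 15, 21}

{1, 15, 21}


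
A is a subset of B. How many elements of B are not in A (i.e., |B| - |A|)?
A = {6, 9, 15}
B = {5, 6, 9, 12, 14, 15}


Set A = {6, 9, 15}, |A| = 3
Set B = {5, 6, 9, 12, 14, 15}, |B| = 6
Since A ⊆ B: B \ A = {5, 12, 14}
|B| - |A| = 6 - 3 = 3

3


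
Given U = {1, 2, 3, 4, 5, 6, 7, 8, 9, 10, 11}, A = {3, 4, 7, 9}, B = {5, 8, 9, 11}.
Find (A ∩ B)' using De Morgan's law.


U = {1, 2, 3, 4, 5, 6, 7, 8, 9, 10, 11}
A = {3, 4, 7, 9}, B = {5, 8, 9, 11}
A ∩ B = {9}
(A ∩ B)' = U \ (A ∩ B) = {1, 2, 3, 4, 5, 6, 7, 8, 10, 11}
Verification via A' ∪ B': A' = {1, 2, 5, 6, 8, 10, 11}, B' = {1, 2, 3, 4, 6, 7, 10}
A' ∪ B' = {1, 2, 3, 4, 5, 6, 7, 8, 10, 11} ✓

{1, 2, 3, 4, 5, 6, 7, 8, 10, 11}


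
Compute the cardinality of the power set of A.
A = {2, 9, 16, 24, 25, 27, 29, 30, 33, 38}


Set A = {2, 9, 16, 24, 25, 27, 29, 30, 33, 38}
|A| = 10
The power set P(A) contains all subsets of A.
|P(A)| = 2^|A| = 2^10 = 1024

1024


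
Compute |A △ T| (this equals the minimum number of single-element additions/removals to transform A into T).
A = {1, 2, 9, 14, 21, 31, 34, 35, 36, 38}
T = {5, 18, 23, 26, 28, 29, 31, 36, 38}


Set A = {1, 2, 9, 14, 21, 31, 34, 35, 36, 38}
Set T = {5, 18, 23, 26, 28, 29, 31, 36, 38}
Elements to remove from A (in A, not in T): {1, 2, 9, 14, 21, 34, 35} → 7 removals
Elements to add to A (in T, not in A): {5, 18, 23, 26, 28, 29} → 6 additions
Total edits = 7 + 6 = 13

13


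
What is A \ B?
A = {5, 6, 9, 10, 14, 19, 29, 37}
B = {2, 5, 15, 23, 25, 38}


Set A = {5, 6, 9, 10, 14, 19, 29, 37}
Set B = {2, 5, 15, 23, 25, 38}
A \ B includes elements in A that are not in B.
Check each element of A:
5 (in B, remove), 6 (not in B, keep), 9 (not in B, keep), 10 (not in B, keep), 14 (not in B, keep), 19 (not in B, keep), 29 (not in B, keep), 37 (not in B, keep)
A \ B = {6, 9, 10, 14, 19, 29, 37}

{6, 9, 10, 14, 19, 29, 37}


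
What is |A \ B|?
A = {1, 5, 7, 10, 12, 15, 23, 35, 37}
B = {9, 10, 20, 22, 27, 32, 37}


Set A = {1, 5, 7, 10, 12, 15, 23, 35, 37}
Set B = {9, 10, 20, 22, 27, 32, 37}
A \ B = {1, 5, 7, 12, 15, 23, 35}
|A \ B| = 7

7


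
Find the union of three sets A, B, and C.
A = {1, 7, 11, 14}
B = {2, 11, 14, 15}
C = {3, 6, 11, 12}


Set A = {1, 7, 11, 14}
Set B = {2, 11, 14, 15}
Set C = {3, 6, 11, 12}
First, A ∪ B = {1, 2, 7, 11, 14, 15}
Then, (A ∪ B) ∪ C = {1, 2, 3, 6, 7, 11, 12, 14, 15}

{1, 2, 3, 6, 7, 11, 12, 14, 15}


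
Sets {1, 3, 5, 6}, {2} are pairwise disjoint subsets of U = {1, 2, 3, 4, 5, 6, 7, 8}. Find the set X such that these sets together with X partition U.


U = {1, 2, 3, 4, 5, 6, 7, 8}
Shown blocks: {1, 3, 5, 6}, {2}
A partition's blocks are pairwise disjoint and cover U, so the missing block = U \ (union of shown blocks).
Union of shown blocks: {1, 2, 3, 5, 6}
Missing block = U \ (union) = {4, 7, 8}

{4, 7, 8}


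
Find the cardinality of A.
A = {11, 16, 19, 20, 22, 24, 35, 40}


Set A = {11, 16, 19, 20, 22, 24, 35, 40}
Listing elements: 11, 16, 19, 20, 22, 24, 35, 40
Counting: 8 elements
|A| = 8

8


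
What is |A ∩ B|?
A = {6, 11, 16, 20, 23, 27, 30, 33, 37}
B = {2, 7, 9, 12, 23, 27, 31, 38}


Set A = {6, 11, 16, 20, 23, 27, 30, 33, 37}
Set B = {2, 7, 9, 12, 23, 27, 31, 38}
A ∩ B = {23, 27}
|A ∩ B| = 2

2


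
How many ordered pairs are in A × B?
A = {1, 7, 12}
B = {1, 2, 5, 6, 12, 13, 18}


Set A = {1, 7, 12} has 3 elements.
Set B = {1, 2, 5, 6, 12, 13, 18} has 7 elements.
|A × B| = |A| × |B| = 3 × 7 = 21

21


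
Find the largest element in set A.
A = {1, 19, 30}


Set A = {1, 19, 30}
Elements in ascending order: 1, 19, 30
The largest element is 30.

30


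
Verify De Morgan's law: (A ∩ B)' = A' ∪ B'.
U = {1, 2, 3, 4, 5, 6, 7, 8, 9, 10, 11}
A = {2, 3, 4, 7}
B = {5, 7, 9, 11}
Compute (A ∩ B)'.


U = {1, 2, 3, 4, 5, 6, 7, 8, 9, 10, 11}
A = {2, 3, 4, 7}, B = {5, 7, 9, 11}
A ∩ B = {7}
(A ∩ B)' = U \ (A ∩ B) = {1, 2, 3, 4, 5, 6, 8, 9, 10, 11}
Verification via A' ∪ B': A' = {1, 5, 6, 8, 9, 10, 11}, B' = {1, 2, 3, 4, 6, 8, 10}
A' ∪ B' = {1, 2, 3, 4, 5, 6, 8, 9, 10, 11} ✓

{1, 2, 3, 4, 5, 6, 8, 9, 10, 11}


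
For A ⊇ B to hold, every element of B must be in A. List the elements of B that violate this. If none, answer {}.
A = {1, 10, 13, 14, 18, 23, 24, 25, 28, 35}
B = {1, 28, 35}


Set A = {1, 10, 13, 14, 18, 23, 24, 25, 28, 35}
Set B = {1, 28, 35}
Check each element of B against A:
1 ∈ A, 28 ∈ A, 35 ∈ A
Elements of B not in A: {}

{}


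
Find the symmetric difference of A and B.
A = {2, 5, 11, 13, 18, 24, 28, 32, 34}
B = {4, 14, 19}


Set A = {2, 5, 11, 13, 18, 24, 28, 32, 34}
Set B = {4, 14, 19}
A △ B = (A \ B) ∪ (B \ A)
Elements in A but not B: {2, 5, 11, 13, 18, 24, 28, 32, 34}
Elements in B but not A: {4, 14, 19}
A △ B = {2, 4, 5, 11, 13, 14, 18, 19, 24, 28, 32, 34}

{2, 4, 5, 11, 13, 14, 18, 19, 24, 28, 32, 34}


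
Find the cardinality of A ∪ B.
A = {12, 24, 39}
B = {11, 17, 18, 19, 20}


Set A = {12, 24, 39}, |A| = 3
Set B = {11, 17, 18, 19, 20}, |B| = 5
A ∩ B = {}, |A ∩ B| = 0
|A ∪ B| = |A| + |B| - |A ∩ B| = 3 + 5 - 0 = 8

8


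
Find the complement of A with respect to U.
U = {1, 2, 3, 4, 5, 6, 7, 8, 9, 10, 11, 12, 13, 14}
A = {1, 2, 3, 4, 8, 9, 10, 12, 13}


Universal set U = {1, 2, 3, 4, 5, 6, 7, 8, 9, 10, 11, 12, 13, 14}
Set A = {1, 2, 3, 4, 8, 9, 10, 12, 13}
A' = U \ A = elements in U but not in A
Checking each element of U:
1 (in A, exclude), 2 (in A, exclude), 3 (in A, exclude), 4 (in A, exclude), 5 (not in A, include), 6 (not in A, include), 7 (not in A, include), 8 (in A, exclude), 9 (in A, exclude), 10 (in A, exclude), 11 (not in A, include), 12 (in A, exclude), 13 (in A, exclude), 14 (not in A, include)
A' = {5, 6, 7, 11, 14}

{5, 6, 7, 11, 14}


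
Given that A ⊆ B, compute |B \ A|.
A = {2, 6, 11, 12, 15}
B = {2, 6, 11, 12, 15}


Set A = {2, 6, 11, 12, 15}, |A| = 5
Set B = {2, 6, 11, 12, 15}, |B| = 5
Since A ⊆ B: B \ A = {}
|B| - |A| = 5 - 5 = 0

0


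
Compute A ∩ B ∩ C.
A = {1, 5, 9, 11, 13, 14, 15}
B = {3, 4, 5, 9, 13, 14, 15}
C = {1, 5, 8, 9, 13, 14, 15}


Set A = {1, 5, 9, 11, 13, 14, 15}
Set B = {3, 4, 5, 9, 13, 14, 15}
Set C = {1, 5, 8, 9, 13, 14, 15}
First, A ∩ B = {5, 9, 13, 14, 15}
Then, (A ∩ B) ∩ C = {5, 9, 13, 14, 15}

{5, 9, 13, 14, 15}


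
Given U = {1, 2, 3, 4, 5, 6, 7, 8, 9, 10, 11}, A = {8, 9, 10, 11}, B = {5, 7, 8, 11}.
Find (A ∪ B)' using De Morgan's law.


U = {1, 2, 3, 4, 5, 6, 7, 8, 9, 10, 11}
A = {8, 9, 10, 11}, B = {5, 7, 8, 11}
A ∪ B = {5, 7, 8, 9, 10, 11}
(A ∪ B)' = U \ (A ∪ B) = {1, 2, 3, 4, 6}
Verification via A' ∩ B': A' = {1, 2, 3, 4, 5, 6, 7}, B' = {1, 2, 3, 4, 6, 9, 10}
A' ∩ B' = {1, 2, 3, 4, 6} ✓

{1, 2, 3, 4, 6}


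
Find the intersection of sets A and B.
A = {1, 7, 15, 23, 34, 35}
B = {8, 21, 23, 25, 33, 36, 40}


Set A = {1, 7, 15, 23, 34, 35}
Set B = {8, 21, 23, 25, 33, 36, 40}
A ∩ B includes only elements in both sets.
Check each element of A against B:
1 ✗, 7 ✗, 15 ✗, 23 ✓, 34 ✗, 35 ✗
A ∩ B = {23}

{23}


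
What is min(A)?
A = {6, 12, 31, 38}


Set A = {6, 12, 31, 38}
Elements in ascending order: 6, 12, 31, 38
The smallest element is 6.

6


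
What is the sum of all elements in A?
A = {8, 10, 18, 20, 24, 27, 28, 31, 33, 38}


Set A = {8, 10, 18, 20, 24, 27, 28, 31, 33, 38}
Sum = 8 + 10 + 18 + 20 + 24 + 27 + 28 + 31 + 33 + 38 = 237

237


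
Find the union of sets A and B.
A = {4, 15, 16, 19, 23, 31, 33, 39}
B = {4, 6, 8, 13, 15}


Set A = {4, 15, 16, 19, 23, 31, 33, 39}
Set B = {4, 6, 8, 13, 15}
A ∪ B includes all elements in either set.
Elements from A: {4, 15, 16, 19, 23, 31, 33, 39}
Elements from B not already included: {6, 8, 13}
A ∪ B = {4, 6, 8, 13, 15, 16, 19, 23, 31, 33, 39}

{4, 6, 8, 13, 15, 16, 19, 23, 31, 33, 39}


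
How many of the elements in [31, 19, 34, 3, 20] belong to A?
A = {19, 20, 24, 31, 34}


Set A = {19, 20, 24, 31, 34}
Candidates: [31, 19, 34, 3, 20]
Check each candidate:
31 ∈ A, 19 ∈ A, 34 ∈ A, 3 ∉ A, 20 ∈ A
Count of candidates in A: 4

4


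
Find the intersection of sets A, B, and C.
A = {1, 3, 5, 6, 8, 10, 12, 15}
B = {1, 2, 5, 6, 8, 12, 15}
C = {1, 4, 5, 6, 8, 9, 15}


Set A = {1, 3, 5, 6, 8, 10, 12, 15}
Set B = {1, 2, 5, 6, 8, 12, 15}
Set C = {1, 4, 5, 6, 8, 9, 15}
First, A ∩ B = {1, 5, 6, 8, 12, 15}
Then, (A ∩ B) ∩ C = {1, 5, 6, 8, 15}

{1, 5, 6, 8, 15}


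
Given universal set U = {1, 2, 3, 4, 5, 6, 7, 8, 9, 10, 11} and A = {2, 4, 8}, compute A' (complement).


Universal set U = {1, 2, 3, 4, 5, 6, 7, 8, 9, 10, 11}
Set A = {2, 4, 8}
A' = U \ A = elements in U but not in A
Checking each element of U:
1 (not in A, include), 2 (in A, exclude), 3 (not in A, include), 4 (in A, exclude), 5 (not in A, include), 6 (not in A, include), 7 (not in A, include), 8 (in A, exclude), 9 (not in A, include), 10 (not in A, include), 11 (not in A, include)
A' = {1, 3, 5, 6, 7, 9, 10, 11}

{1, 3, 5, 6, 7, 9, 10, 11}


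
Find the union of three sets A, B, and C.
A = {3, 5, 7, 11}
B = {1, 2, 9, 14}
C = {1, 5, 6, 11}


Set A = {3, 5, 7, 11}
Set B = {1, 2, 9, 14}
Set C = {1, 5, 6, 11}
First, A ∪ B = {1, 2, 3, 5, 7, 9, 11, 14}
Then, (A ∪ B) ∪ C = {1, 2, 3, 5, 6, 7, 9, 11, 14}

{1, 2, 3, 5, 6, 7, 9, 11, 14}


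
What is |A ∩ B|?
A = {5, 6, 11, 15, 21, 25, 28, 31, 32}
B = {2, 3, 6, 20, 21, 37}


Set A = {5, 6, 11, 15, 21, 25, 28, 31, 32}
Set B = {2, 3, 6, 20, 21, 37}
A ∩ B = {6, 21}
|A ∩ B| = 2

2


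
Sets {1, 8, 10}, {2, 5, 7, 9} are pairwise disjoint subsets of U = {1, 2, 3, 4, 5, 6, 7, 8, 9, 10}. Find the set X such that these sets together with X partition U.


U = {1, 2, 3, 4, 5, 6, 7, 8, 9, 10}
Shown blocks: {1, 8, 10}, {2, 5, 7, 9}
A partition's blocks are pairwise disjoint and cover U, so the missing block = U \ (union of shown blocks).
Union of shown blocks: {1, 2, 5, 7, 8, 9, 10}
Missing block = U \ (union) = {3, 4, 6}

{3, 4, 6}


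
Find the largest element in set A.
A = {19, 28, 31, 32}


Set A = {19, 28, 31, 32}
Elements in ascending order: 19, 28, 31, 32
The largest element is 32.

32


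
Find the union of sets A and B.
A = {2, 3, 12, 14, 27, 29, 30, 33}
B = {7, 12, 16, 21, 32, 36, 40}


Set A = {2, 3, 12, 14, 27, 29, 30, 33}
Set B = {7, 12, 16, 21, 32, 36, 40}
A ∪ B includes all elements in either set.
Elements from A: {2, 3, 12, 14, 27, 29, 30, 33}
Elements from B not already included: {7, 16, 21, 32, 36, 40}
A ∪ B = {2, 3, 7, 12, 14, 16, 21, 27, 29, 30, 32, 33, 36, 40}

{2, 3, 7, 12, 14, 16, 21, 27, 29, 30, 32, 33, 36, 40}


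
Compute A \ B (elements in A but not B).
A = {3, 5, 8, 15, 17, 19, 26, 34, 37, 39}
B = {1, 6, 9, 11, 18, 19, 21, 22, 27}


Set A = {3, 5, 8, 15, 17, 19, 26, 34, 37, 39}
Set B = {1, 6, 9, 11, 18, 19, 21, 22, 27}
A \ B includes elements in A that are not in B.
Check each element of A:
3 (not in B, keep), 5 (not in B, keep), 8 (not in B, keep), 15 (not in B, keep), 17 (not in B, keep), 19 (in B, remove), 26 (not in B, keep), 34 (not in B, keep), 37 (not in B, keep), 39 (not in B, keep)
A \ B = {3, 5, 8, 15, 17, 26, 34, 37, 39}

{3, 5, 8, 15, 17, 26, 34, 37, 39}


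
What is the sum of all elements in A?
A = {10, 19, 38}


Set A = {10, 19, 38}
Sum = 10 + 19 + 38 = 67

67


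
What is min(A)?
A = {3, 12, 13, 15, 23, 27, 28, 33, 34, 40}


Set A = {3, 12, 13, 15, 23, 27, 28, 33, 34, 40}
Elements in ascending order: 3, 12, 13, 15, 23, 27, 28, 33, 34, 40
The smallest element is 3.

3


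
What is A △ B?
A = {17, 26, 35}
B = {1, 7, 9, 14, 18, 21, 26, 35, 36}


Set A = {17, 26, 35}
Set B = {1, 7, 9, 14, 18, 21, 26, 35, 36}
A △ B = (A \ B) ∪ (B \ A)
Elements in A but not B: {17}
Elements in B but not A: {1, 7, 9, 14, 18, 21, 36}
A △ B = {1, 7, 9, 14, 17, 18, 21, 36}

{1, 7, 9, 14, 17, 18, 21, 36}


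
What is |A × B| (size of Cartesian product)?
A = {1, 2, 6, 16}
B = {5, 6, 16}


Set A = {1, 2, 6, 16} has 4 elements.
Set B = {5, 6, 16} has 3 elements.
|A × B| = |A| × |B| = 4 × 3 = 12

12


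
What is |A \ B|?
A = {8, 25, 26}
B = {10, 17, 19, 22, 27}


Set A = {8, 25, 26}
Set B = {10, 17, 19, 22, 27}
A \ B = {8, 25, 26}
|A \ B| = 3

3


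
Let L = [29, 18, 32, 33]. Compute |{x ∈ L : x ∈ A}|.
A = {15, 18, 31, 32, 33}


Set A = {15, 18, 31, 32, 33}
Candidates: [29, 18, 32, 33]
Check each candidate:
29 ∉ A, 18 ∈ A, 32 ∈ A, 33 ∈ A
Count of candidates in A: 3

3


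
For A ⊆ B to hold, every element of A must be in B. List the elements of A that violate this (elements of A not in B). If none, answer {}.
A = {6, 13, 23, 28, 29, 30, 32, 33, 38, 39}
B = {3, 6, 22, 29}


Set A = {6, 13, 23, 28, 29, 30, 32, 33, 38, 39}
Set B = {3, 6, 22, 29}
Check each element of A against B:
6 ∈ B, 13 ∉ B (include), 23 ∉ B (include), 28 ∉ B (include), 29 ∈ B, 30 ∉ B (include), 32 ∉ B (include), 33 ∉ B (include), 38 ∉ B (include), 39 ∉ B (include)
Elements of A not in B: {13, 23, 28, 30, 32, 33, 38, 39}

{13, 23, 28, 30, 32, 33, 38, 39}


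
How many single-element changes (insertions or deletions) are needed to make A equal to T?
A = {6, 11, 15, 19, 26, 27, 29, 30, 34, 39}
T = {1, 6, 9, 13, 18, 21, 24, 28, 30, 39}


Set A = {6, 11, 15, 19, 26, 27, 29, 30, 34, 39}
Set T = {1, 6, 9, 13, 18, 21, 24, 28, 30, 39}
Elements to remove from A (in A, not in T): {11, 15, 19, 26, 27, 29, 34} → 7 removals
Elements to add to A (in T, not in A): {1, 9, 13, 18, 21, 24, 28} → 7 additions
Total edits = 7 + 7 = 14

14


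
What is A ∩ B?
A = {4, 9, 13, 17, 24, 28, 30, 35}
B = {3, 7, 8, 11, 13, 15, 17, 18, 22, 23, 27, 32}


Set A = {4, 9, 13, 17, 24, 28, 30, 35}
Set B = {3, 7, 8, 11, 13, 15, 17, 18, 22, 23, 27, 32}
A ∩ B includes only elements in both sets.
Check each element of A against B:
4 ✗, 9 ✗, 13 ✓, 17 ✓, 24 ✗, 28 ✗, 30 ✗, 35 ✗
A ∩ B = {13, 17}

{13, 17}


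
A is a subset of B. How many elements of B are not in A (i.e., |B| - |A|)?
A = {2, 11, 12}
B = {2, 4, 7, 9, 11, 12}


Set A = {2, 11, 12}, |A| = 3
Set B = {2, 4, 7, 9, 11, 12}, |B| = 6
Since A ⊆ B: B \ A = {4, 7, 9}
|B| - |A| = 6 - 3 = 3

3


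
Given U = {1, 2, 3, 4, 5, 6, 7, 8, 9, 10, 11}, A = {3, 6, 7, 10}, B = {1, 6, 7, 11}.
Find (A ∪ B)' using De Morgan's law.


U = {1, 2, 3, 4, 5, 6, 7, 8, 9, 10, 11}
A = {3, 6, 7, 10}, B = {1, 6, 7, 11}
A ∪ B = {1, 3, 6, 7, 10, 11}
(A ∪ B)' = U \ (A ∪ B) = {2, 4, 5, 8, 9}
Verification via A' ∩ B': A' = {1, 2, 4, 5, 8, 9, 11}, B' = {2, 3, 4, 5, 8, 9, 10}
A' ∩ B' = {2, 4, 5, 8, 9} ✓

{2, 4, 5, 8, 9}


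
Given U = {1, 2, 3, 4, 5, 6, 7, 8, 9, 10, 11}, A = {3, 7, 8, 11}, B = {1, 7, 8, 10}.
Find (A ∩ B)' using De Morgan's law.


U = {1, 2, 3, 4, 5, 6, 7, 8, 9, 10, 11}
A = {3, 7, 8, 11}, B = {1, 7, 8, 10}
A ∩ B = {7, 8}
(A ∩ B)' = U \ (A ∩ B) = {1, 2, 3, 4, 5, 6, 9, 10, 11}
Verification via A' ∪ B': A' = {1, 2, 4, 5, 6, 9, 10}, B' = {2, 3, 4, 5, 6, 9, 11}
A' ∪ B' = {1, 2, 3, 4, 5, 6, 9, 10, 11} ✓

{1, 2, 3, 4, 5, 6, 9, 10, 11}


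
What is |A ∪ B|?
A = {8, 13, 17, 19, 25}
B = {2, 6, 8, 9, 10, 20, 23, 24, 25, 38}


Set A = {8, 13, 17, 19, 25}, |A| = 5
Set B = {2, 6, 8, 9, 10, 20, 23, 24, 25, 38}, |B| = 10
A ∩ B = {8, 25}, |A ∩ B| = 2
|A ∪ B| = |A| + |B| - |A ∩ B| = 5 + 10 - 2 = 13

13


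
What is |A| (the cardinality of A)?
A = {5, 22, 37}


Set A = {5, 22, 37}
Listing elements: 5, 22, 37
Counting: 3 elements
|A| = 3

3


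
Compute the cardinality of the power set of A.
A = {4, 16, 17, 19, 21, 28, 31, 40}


Set A = {4, 16, 17, 19, 21, 28, 31, 40}
|A| = 8
The power set P(A) contains all subsets of A.
|P(A)| = 2^|A| = 2^8 = 256

256


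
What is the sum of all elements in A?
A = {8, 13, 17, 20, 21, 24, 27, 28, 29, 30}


Set A = {8, 13, 17, 20, 21, 24, 27, 28, 29, 30}
Sum = 8 + 13 + 17 + 20 + 21 + 24 + 27 + 28 + 29 + 30 = 217

217


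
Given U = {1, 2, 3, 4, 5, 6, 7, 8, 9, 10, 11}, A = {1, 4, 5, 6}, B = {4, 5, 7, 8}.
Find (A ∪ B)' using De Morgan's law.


U = {1, 2, 3, 4, 5, 6, 7, 8, 9, 10, 11}
A = {1, 4, 5, 6}, B = {4, 5, 7, 8}
A ∪ B = {1, 4, 5, 6, 7, 8}
(A ∪ B)' = U \ (A ∪ B) = {2, 3, 9, 10, 11}
Verification via A' ∩ B': A' = {2, 3, 7, 8, 9, 10, 11}, B' = {1, 2, 3, 6, 9, 10, 11}
A' ∩ B' = {2, 3, 9, 10, 11} ✓

{2, 3, 9, 10, 11}


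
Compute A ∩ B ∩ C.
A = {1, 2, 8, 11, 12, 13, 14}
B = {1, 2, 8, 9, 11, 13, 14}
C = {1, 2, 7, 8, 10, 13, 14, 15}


Set A = {1, 2, 8, 11, 12, 13, 14}
Set B = {1, 2, 8, 9, 11, 13, 14}
Set C = {1, 2, 7, 8, 10, 13, 14, 15}
First, A ∩ B = {1, 2, 8, 11, 13, 14}
Then, (A ∩ B) ∩ C = {1, 2, 8, 13, 14}

{1, 2, 8, 13, 14}


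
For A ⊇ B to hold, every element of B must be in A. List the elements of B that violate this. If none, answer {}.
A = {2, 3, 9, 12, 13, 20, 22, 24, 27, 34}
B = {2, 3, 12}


Set A = {2, 3, 9, 12, 13, 20, 22, 24, 27, 34}
Set B = {2, 3, 12}
Check each element of B against A:
2 ∈ A, 3 ∈ A, 12 ∈ A
Elements of B not in A: {}

{}


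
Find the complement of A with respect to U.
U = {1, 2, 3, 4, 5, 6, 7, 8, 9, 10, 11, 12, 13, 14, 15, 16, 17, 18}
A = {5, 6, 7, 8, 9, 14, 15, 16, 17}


Universal set U = {1, 2, 3, 4, 5, 6, 7, 8, 9, 10, 11, 12, 13, 14, 15, 16, 17, 18}
Set A = {5, 6, 7, 8, 9, 14, 15, 16, 17}
A' = U \ A = elements in U but not in A
Checking each element of U:
1 (not in A, include), 2 (not in A, include), 3 (not in A, include), 4 (not in A, include), 5 (in A, exclude), 6 (in A, exclude), 7 (in A, exclude), 8 (in A, exclude), 9 (in A, exclude), 10 (not in A, include), 11 (not in A, include), 12 (not in A, include), 13 (not in A, include), 14 (in A, exclude), 15 (in A, exclude), 16 (in A, exclude), 17 (in A, exclude), 18 (not in A, include)
A' = {1, 2, 3, 4, 10, 11, 12, 13, 18}

{1, 2, 3, 4, 10, 11, 12, 13, 18}


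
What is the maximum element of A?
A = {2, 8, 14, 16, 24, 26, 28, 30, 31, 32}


Set A = {2, 8, 14, 16, 24, 26, 28, 30, 31, 32}
Elements in ascending order: 2, 8, 14, 16, 24, 26, 28, 30, 31, 32
The largest element is 32.

32


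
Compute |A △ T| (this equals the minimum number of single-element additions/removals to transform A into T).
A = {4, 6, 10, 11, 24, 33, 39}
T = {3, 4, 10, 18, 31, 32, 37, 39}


Set A = {4, 6, 10, 11, 24, 33, 39}
Set T = {3, 4, 10, 18, 31, 32, 37, 39}
Elements to remove from A (in A, not in T): {6, 11, 24, 33} → 4 removals
Elements to add to A (in T, not in A): {3, 18, 31, 32, 37} → 5 additions
Total edits = 4 + 5 = 9

9
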